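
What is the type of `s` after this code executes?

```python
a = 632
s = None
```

None has type NoneType

NoneType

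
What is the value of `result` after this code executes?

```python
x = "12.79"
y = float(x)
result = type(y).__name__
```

x is str; y is float; result = 'float'

'float'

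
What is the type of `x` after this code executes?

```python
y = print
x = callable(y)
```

callable() returns bool

bool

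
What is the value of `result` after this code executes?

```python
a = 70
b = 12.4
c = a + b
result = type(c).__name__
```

a is int; b is float; c is float; result = 'float'

'float'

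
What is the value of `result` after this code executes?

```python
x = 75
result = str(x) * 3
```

x = 75; result = '757575'

'757575'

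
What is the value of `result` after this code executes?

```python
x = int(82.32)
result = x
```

x = 82; result = 82

82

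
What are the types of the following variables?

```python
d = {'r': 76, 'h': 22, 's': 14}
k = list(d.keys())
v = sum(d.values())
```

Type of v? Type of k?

sum of ints is int; list() converts to list

int, list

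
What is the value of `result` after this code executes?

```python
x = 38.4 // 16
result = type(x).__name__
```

x is float; result = 'float'

'float'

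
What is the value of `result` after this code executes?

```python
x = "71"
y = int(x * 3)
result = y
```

x = '71'; y = 717171; result = 717171

717171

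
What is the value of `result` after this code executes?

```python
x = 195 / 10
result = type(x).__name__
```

x is float; result = 'float'

'float'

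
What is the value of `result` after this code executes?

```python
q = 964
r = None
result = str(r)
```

q = 964; r = None; result = 'None'

'None'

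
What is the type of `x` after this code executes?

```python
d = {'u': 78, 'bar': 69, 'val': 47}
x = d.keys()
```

.keys() returns dict_keys view

dict_keys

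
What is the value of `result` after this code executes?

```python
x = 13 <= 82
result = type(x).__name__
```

x is bool; result = 'bool'

'bool'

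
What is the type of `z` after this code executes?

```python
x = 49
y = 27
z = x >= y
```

Comparison returns bool

bool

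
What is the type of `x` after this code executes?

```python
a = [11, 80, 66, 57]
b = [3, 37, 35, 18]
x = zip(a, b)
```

zip() returns a zip object

zip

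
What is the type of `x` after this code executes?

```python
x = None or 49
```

'or' with None returns the other truthy value

int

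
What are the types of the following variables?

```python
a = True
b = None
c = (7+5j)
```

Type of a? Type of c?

a is assigned the constant True, which has type bool; c is assigned (7+5j), an int plus an imaginary literal (j suffix), which evaluates to complex

bool, complex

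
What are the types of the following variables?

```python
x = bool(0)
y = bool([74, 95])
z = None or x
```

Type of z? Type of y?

None or bool returns the bool; bool() returns bool

bool, bool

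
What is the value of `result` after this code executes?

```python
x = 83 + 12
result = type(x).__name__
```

x is int; result = 'int'

'int'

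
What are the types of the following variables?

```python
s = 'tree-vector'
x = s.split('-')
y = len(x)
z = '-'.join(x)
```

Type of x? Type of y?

str.split() returns list; len() returns int

list, int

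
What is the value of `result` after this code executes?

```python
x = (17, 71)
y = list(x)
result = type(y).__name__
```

x is tuple; y is list; result = 'list'

'list'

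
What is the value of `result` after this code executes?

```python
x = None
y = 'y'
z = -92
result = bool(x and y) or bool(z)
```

x = None; y = 'y'; z = -92; result = True

True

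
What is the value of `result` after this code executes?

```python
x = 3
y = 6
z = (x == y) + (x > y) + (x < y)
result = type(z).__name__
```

x is int; y is int; z is int; result = 'int'

'int'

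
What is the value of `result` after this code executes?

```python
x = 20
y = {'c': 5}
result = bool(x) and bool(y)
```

x = 20; y = {'c': 5}; result = True

True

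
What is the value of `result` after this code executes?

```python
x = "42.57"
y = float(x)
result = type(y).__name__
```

x is str; y is float; result = 'float'

'float'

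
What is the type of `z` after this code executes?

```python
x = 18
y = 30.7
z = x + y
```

int + float = float

float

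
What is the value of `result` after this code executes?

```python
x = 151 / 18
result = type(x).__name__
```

x is float; result = 'float'

'float'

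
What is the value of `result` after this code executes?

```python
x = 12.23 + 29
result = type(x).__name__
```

x is float; result = 'float'

'float'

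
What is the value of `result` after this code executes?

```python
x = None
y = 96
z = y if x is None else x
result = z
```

x = None; y = 96; z = 96; result = 96

96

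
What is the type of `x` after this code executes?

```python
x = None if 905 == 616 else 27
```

905 == 616 is False, so the else branch is taken

int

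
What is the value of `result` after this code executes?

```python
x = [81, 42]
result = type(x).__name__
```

x is list; result = 'list'

'list'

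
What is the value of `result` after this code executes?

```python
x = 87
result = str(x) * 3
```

x = 87; result = '878787'

'878787'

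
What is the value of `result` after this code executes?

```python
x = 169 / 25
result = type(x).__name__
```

x is float; result = 'float'

'float'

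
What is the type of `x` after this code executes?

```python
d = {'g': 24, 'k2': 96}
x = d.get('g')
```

dict.get() returns value type when found

int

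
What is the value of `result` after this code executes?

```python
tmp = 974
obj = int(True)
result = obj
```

tmp = 974; obj = 1; result = 1

1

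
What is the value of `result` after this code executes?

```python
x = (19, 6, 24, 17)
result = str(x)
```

x = (19, 6, 24, 17); result = '(19, 6, 24, 17)'

'(19, 6, 24, 17)'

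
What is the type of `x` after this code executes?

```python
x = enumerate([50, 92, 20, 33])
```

enumerate() returns an enumerate object

enumerate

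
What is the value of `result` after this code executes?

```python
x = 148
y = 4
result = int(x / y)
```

x = 148; y = 4; result = 37

37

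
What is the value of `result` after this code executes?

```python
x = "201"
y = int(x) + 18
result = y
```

x = '201'; y = 219; result = 219

219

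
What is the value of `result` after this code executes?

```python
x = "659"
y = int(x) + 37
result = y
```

x = '659'; y = 696; result = 696

696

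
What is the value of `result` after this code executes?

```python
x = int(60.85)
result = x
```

x = 60; result = 60

60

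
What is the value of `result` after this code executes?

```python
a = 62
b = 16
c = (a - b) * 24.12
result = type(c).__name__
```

a is int; b is int; c is float; result = 'float'

'float'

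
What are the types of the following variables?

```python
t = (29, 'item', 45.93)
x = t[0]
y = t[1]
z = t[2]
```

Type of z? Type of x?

tuple[2] is float; tuple[0] is int

float, int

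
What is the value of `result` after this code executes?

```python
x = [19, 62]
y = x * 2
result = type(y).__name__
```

x is list; y is list; result = 'list'

'list'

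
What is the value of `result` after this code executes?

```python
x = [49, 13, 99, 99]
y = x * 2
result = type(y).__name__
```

x is list; y is list; result = 'list'

'list'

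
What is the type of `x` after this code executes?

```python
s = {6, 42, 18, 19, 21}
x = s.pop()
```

Popping from set[int] returns int

int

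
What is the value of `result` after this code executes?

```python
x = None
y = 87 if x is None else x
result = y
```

x = None; y = 87; result = 87

87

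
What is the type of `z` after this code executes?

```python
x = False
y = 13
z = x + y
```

bool + int = int (bool is subclass of int)

int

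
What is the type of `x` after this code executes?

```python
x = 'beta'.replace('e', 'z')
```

str.replace() returns str

str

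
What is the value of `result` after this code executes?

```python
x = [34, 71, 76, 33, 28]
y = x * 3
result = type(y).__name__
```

x is list; y is list; result = 'list'

'list'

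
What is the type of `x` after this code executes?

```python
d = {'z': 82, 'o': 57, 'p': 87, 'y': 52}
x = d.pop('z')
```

dict.pop() returns the value

int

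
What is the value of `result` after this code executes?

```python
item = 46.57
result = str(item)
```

item = 46.57; result = '46.57'

'46.57'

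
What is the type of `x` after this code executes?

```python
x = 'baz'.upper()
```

str.upper() returns str

str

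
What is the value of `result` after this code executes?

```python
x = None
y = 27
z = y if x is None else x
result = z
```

x = None; y = 27; z = 27; result = 27

27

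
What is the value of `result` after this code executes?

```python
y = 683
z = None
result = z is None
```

y = 683; z = None; result = True

True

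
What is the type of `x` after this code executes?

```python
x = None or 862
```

'or' with None returns the other truthy value

int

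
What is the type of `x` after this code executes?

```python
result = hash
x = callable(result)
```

callable() returns bool

bool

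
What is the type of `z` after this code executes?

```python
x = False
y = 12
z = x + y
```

bool + int = int (bool is subclass of int)

int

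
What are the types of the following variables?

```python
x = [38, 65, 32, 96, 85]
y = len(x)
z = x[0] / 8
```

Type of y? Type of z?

len() returns int; int / int = float

int, float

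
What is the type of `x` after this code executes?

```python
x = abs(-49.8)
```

abs() of float returns float

float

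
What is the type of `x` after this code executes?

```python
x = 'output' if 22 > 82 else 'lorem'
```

Both branches of conditional are str

str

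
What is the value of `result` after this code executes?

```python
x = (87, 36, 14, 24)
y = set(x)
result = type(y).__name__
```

x is tuple; y is set; result = 'set'

'set'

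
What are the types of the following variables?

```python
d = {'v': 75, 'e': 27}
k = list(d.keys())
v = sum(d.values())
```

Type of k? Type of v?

list() converts to list; sum of ints is int

list, int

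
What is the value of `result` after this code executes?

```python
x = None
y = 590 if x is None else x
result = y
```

x = None; y = 590; result = 590

590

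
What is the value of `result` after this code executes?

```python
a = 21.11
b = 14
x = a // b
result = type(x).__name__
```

a is float; b is int; x is float; result = 'float'

'float'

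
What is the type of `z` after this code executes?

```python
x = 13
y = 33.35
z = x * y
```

int * float = float

float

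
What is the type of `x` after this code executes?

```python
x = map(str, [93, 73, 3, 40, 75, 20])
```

map() returns a map object

map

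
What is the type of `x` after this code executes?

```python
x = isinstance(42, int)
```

isinstance() returns bool

bool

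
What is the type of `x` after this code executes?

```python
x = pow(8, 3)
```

pow(int, int) returns int

int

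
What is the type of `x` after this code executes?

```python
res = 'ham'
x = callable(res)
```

callable() returns bool

bool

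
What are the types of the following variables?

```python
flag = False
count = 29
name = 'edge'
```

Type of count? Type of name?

count is assigned a bare integer (no decimal point), so it is an int; name is assigned a quoted string literal, so it is a str

int, str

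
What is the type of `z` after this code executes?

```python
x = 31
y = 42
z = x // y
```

int // int = int

int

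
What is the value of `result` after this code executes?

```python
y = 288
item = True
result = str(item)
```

y = 288; item = True; result = 'True'

'True'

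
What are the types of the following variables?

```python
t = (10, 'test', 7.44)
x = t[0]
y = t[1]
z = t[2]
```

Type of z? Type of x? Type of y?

tuple[2] is float; tuple[0] is int; tuple[1] is str

float, int, str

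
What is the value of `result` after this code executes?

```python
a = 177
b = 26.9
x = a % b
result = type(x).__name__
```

a is int; b is float; x is float; result = 'float'

'float'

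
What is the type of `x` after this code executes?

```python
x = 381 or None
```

'or' returns first truthy value

int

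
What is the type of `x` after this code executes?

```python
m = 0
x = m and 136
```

'and' returns first falsy value (0 is int)

int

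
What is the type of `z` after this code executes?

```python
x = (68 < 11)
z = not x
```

'not' returns bool

bool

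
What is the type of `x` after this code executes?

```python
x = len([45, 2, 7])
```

len() always returns int

int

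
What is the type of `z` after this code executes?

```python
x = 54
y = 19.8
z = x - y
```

int - float = float

float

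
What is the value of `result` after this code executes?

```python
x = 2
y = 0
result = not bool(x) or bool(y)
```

x = 2; y = 0; result = False

False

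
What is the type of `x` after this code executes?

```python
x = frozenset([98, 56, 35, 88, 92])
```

frozenset() returns frozenset

frozenset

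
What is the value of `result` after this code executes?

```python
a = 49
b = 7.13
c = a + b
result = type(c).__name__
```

a is int; b is float; c is float; result = 'float'

'float'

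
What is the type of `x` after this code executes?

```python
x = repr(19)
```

repr() returns str

str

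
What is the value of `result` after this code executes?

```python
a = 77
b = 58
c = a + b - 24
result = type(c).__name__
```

a is int; b is int; c is int; result = 'int'

'int'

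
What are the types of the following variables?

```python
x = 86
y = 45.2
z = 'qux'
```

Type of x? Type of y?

x is assigned a bare integer (no decimal point), so it is an int; y is assigned a number with a decimal point, so it is a float

int, float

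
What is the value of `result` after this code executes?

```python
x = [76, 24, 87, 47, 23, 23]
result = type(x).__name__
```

x is list; result = 'list'

'list'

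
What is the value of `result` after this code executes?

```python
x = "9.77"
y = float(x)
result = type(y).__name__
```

x is str; y is float; result = 'float'

'float'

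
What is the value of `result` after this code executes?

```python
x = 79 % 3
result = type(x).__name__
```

x is int; result = 'int'

'int'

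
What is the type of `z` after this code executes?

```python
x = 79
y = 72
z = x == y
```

Equality comparison returns bool

bool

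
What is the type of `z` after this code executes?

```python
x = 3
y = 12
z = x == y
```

Comparison returns bool

bool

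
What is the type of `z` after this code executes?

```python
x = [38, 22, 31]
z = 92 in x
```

'in' operator returns bool

bool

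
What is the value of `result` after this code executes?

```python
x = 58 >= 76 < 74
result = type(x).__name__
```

x is bool; result = 'bool'

'bool'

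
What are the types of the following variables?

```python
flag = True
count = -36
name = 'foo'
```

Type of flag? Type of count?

flag is assigned the constant True, which has type bool; count is assigned a bare integer (no decimal point), so it is an int

bool, int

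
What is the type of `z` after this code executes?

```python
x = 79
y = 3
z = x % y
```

int % int = int

int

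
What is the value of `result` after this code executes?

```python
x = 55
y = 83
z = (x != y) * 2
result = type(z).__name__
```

x is int; y is int; z is int; result = 'int'

'int'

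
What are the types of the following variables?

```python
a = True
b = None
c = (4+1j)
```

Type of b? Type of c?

b is assigned None, whose type is NoneType; c is assigned (4+1j), an int plus an imaginary literal (j suffix), which evaluates to complex

NoneType, complex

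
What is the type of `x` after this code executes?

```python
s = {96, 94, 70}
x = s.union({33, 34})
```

set.union() returns a new set

set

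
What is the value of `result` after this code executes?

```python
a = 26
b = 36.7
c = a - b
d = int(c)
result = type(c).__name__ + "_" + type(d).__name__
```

a is int; b is float; c is float; d is int; result = 'float_int'

'float_int'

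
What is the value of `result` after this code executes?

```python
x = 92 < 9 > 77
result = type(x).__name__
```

x is bool; result = 'bool'

'bool'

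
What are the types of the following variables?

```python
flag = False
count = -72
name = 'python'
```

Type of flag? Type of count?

flag is assigned the constant False, which has type bool; count is assigned a bare integer (no decimal point), so it is an int

bool, int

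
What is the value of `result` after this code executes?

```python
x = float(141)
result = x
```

x = 141.0; result = 141.0

141.0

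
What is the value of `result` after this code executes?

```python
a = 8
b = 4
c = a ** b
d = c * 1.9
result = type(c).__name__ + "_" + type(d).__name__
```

a is int; b is int; c is int; d is float; result = 'int_float'

'int_float'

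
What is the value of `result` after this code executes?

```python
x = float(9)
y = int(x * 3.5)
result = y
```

x = 9.0; y = 31; result = 31

31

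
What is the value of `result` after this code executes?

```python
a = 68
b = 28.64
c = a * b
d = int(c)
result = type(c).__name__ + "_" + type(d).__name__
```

a is int; b is float; c is float; d is int; result = 'float_int'

'float_int'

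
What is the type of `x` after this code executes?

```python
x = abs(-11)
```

abs() of int returns int

int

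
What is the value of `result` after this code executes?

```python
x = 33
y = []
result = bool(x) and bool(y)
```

x = 33; y = []; result = False

False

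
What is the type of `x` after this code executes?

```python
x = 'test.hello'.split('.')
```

str.split() returns list

list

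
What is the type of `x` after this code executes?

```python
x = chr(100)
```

chr() returns str (single char)

str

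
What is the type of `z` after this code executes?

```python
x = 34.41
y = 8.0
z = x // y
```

float // float = float

float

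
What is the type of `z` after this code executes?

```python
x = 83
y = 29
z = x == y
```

Equality comparison returns bool

bool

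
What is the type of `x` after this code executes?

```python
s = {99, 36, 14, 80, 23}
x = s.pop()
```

Popping from set[int] returns int

int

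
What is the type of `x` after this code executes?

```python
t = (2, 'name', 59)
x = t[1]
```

Index 1 of tuple is a str literal

str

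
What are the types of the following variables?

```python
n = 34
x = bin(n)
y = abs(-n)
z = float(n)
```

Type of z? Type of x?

float() returns float; bin() returns str

float, str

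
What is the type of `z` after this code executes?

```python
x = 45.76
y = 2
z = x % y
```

float % int = float

float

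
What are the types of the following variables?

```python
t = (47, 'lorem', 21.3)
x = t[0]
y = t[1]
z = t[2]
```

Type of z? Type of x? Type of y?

tuple[2] is float; tuple[0] is int; tuple[1] is str

float, int, str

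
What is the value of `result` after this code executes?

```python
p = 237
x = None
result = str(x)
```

p = 237; x = None; result = 'None'

'None'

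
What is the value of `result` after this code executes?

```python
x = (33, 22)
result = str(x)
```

x = (33, 22); result = '(33, 22)'

'(33, 22)'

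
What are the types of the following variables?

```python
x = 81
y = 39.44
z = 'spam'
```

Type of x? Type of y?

x is assigned a bare integer (no decimal point), so it is an int; y is assigned a number with a decimal point, so it is a float

int, float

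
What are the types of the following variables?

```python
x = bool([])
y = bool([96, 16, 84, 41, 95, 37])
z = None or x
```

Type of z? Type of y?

None or bool returns the bool; bool() returns bool

bool, bool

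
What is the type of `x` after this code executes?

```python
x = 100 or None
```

'or' returns first truthy value

int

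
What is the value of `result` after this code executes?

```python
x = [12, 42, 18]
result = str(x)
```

x = [12, 42, 18]; result = '[12, 42, 18]'

'[12, 42, 18]'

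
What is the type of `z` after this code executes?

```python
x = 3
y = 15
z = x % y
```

int % int = int

int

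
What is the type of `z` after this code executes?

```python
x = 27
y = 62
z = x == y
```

Comparison returns bool

bool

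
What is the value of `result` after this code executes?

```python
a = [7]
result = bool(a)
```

a = [7]; result = True

True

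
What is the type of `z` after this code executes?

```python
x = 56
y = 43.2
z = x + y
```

int + float = float

float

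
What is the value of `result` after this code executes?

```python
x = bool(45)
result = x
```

x = True; result = True

True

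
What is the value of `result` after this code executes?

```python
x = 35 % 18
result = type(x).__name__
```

x is int; result = 'int'

'int'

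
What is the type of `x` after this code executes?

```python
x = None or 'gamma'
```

'or' with None returns the other truthy value (str)

str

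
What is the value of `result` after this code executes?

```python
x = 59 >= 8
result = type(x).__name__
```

x is bool; result = 'bool'

'bool'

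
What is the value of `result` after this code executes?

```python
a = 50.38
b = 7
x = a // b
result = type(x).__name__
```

a is float; b is int; x is float; result = 'float'

'float'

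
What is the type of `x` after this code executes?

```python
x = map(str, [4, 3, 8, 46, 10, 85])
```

map() returns a map object

map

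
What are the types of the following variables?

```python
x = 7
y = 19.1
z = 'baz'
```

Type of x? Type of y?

x is assigned a bare integer (no decimal point), so it is an int; y is assigned a number with a decimal point, so it is a float

int, float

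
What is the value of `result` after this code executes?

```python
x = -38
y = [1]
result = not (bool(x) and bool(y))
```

x = -38; y = [1]; result = False

False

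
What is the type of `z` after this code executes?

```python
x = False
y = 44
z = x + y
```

bool + int = int (bool is subclass of int)

int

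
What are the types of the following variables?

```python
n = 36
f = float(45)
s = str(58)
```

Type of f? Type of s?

f is assigned the result of calling float(), which returns a float; s is assigned the result of calling str(), which returns a str

float, str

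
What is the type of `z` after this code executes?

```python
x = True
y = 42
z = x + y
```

bool + int = int (bool is subclass of int)

int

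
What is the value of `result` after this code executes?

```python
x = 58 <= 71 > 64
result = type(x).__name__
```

x is bool; result = 'bool'

'bool'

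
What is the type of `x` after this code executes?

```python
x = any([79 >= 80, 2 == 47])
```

any() returns bool

bool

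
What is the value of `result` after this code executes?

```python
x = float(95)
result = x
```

x = 95.0; result = 95.0

95.0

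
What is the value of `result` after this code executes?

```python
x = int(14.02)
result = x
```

x = 14; result = 14

14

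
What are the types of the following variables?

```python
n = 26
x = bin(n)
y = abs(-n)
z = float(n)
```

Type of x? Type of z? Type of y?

bin() returns str; float() returns float; abs() of int returns int

str, float, int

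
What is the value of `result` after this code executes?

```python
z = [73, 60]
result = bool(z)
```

z = [73, 60]; result = True

True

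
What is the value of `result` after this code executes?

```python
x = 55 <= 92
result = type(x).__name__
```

x is bool; result = 'bool'

'bool'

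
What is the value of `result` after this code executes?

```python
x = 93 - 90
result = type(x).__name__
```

x is int; result = 'int'

'int'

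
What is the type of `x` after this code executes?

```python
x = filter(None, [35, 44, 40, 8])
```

filter() returns a filter object

filter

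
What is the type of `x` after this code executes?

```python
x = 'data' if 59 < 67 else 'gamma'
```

Both branches of conditional are str

str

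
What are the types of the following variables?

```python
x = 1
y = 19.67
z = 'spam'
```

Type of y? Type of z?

y is assigned a number with a decimal point, so it is a float; z is assigned a quoted string literal, so it is a str

float, str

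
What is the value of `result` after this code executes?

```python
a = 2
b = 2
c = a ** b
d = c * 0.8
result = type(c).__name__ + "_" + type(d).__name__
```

a is int; b is int; c is int; d is float; result = 'int_float'

'int_float'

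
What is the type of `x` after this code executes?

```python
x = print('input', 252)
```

print() returns None

NoneType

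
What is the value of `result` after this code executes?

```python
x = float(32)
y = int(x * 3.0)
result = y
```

x = 32.0; y = 96; result = 96

96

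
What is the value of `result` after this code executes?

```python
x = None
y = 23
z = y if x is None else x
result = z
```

x = None; y = 23; z = 23; result = 23

23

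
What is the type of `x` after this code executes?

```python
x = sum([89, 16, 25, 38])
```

sum() of ints returns int

int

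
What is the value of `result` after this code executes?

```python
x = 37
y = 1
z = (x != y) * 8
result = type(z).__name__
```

x is int; y is int; z is int; result = 'int'

'int'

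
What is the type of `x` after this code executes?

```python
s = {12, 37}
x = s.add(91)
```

set.add() returns None (mutates in place)

NoneType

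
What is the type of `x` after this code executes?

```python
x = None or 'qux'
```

'or' with None returns the other truthy value (str)

str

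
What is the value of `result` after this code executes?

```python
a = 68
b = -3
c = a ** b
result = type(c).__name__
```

a is int; b is int; c is float; result = 'float'

'float'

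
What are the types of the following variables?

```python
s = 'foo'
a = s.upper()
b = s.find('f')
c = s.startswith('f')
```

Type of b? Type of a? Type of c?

find() returns int; upper() returns str; startswith() returns bool

int, str, bool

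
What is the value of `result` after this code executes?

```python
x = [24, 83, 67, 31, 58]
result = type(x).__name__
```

x is list; result = 'list'

'list'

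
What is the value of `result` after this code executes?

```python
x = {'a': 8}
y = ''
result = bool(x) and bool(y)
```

x = {'a': 8}; y = ''; result = False

False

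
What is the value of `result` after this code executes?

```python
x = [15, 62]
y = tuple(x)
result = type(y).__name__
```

x is list; y is tuple; result = 'tuple'

'tuple'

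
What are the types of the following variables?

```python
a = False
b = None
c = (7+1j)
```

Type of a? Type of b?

a is assigned the constant False, which has type bool; b is assigned None, whose type is NoneType

bool, NoneType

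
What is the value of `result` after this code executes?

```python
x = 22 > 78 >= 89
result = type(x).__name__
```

x is bool; result = 'bool'

'bool'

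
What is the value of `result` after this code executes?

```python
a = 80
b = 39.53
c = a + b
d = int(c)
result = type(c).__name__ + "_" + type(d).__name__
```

a is int; b is float; c is float; d is int; result = 'float_int'

'float_int'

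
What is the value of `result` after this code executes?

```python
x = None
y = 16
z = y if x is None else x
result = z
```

x = None; y = 16; z = 16; result = 16

16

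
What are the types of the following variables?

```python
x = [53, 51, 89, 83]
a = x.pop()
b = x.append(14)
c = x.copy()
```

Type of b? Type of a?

append() returns None; pop() returns element

NoneType, int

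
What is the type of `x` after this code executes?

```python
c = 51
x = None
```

None has type NoneType

NoneType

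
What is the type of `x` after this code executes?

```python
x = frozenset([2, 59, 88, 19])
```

frozenset() returns frozenset

frozenset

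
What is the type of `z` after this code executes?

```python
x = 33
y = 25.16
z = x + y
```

int + float = float

float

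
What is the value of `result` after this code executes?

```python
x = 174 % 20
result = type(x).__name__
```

x is int; result = 'int'

'int'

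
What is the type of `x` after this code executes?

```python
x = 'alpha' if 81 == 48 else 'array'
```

Both branches of conditional are str

str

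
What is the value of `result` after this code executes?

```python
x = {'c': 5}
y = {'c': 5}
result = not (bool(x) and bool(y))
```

x = {'c': 5}; y = {'c': 5}; result = False

False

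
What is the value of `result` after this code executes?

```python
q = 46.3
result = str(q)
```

q = 46.3; result = '46.3'

'46.3'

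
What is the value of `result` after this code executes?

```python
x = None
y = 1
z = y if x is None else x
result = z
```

x = None; y = 1; z = 1; result = 1

1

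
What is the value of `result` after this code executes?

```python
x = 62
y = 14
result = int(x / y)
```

x = 62; y = 14; result = 4

4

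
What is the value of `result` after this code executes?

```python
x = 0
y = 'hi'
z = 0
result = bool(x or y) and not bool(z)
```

x = 0; y = 'hi'; z = 0; result = True

True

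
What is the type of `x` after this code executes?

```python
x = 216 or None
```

'or' returns first truthy value

int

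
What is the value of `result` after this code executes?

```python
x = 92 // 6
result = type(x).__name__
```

x is int; result = 'int'

'int'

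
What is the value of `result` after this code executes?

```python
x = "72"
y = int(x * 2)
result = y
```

x = '72'; y = 7272; result = 7272

7272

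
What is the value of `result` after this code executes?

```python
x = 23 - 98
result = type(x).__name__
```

x is int; result = 'int'

'int'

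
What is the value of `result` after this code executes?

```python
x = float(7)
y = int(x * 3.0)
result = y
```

x = 7.0; y = 21; result = 21

21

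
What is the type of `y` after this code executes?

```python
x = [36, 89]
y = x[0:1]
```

Slicing a list returns a list

list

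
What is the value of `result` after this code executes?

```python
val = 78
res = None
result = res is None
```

val = 78; res = None; result = True

True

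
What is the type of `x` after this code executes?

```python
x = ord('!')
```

ord() returns int (code point)

int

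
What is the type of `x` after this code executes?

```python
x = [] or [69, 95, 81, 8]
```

'or' returns first truthy value (list)

list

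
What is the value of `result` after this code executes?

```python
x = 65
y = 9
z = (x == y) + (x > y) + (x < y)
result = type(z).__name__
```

x is int; y is int; z is int; result = 'int'

'int'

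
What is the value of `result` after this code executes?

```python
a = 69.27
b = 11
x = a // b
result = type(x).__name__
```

a is float; b is int; x is float; result = 'float'

'float'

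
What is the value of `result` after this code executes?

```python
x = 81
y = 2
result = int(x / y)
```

x = 81; y = 2; result = 40

40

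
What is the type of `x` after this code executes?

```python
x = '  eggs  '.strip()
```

str.strip() returns str

str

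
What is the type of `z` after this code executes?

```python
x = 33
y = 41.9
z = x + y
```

int + float = float

float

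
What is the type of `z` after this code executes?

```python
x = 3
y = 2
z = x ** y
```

positive int ** positive int = int

int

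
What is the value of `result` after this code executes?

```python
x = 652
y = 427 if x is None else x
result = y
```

x = 652; y = 652; result = 652

652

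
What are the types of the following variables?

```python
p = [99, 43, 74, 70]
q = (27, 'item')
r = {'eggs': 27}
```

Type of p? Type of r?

p is assigned a list literal (square brackets); r is assigned a dict literal ({key: value})

list, dict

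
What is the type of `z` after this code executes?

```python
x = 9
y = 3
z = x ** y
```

positive int ** positive int = int

int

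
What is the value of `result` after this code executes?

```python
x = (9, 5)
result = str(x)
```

x = (9, 5); result = '(9, 5)'

'(9, 5)'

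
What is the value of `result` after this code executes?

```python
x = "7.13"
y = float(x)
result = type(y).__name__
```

x is str; y is float; result = 'float'

'float'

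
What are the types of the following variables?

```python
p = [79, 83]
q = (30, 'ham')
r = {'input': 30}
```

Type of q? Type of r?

q is assigned a tuple (parenthesized, comma-separated values); r is assigned a dict literal ({key: value})

tuple, dict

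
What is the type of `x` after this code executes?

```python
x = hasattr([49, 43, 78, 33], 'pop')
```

hasattr() returns bool

bool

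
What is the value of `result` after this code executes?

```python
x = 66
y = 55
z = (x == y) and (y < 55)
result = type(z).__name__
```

x is int; y is int; z is bool; result = 'bool'

'bool'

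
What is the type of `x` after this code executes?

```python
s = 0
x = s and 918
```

'and' returns first falsy value (0 is int)

int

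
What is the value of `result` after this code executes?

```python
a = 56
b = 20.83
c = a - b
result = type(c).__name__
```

a is int; b is float; c is float; result = 'float'

'float'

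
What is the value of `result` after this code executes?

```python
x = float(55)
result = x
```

x = 55.0; result = 55.0

55.0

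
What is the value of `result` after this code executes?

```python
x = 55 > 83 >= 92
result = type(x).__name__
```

x is bool; result = 'bool'

'bool'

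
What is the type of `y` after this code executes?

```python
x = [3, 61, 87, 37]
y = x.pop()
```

list.pop() returns the popped element

int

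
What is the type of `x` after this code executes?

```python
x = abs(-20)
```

abs() of int returns int

int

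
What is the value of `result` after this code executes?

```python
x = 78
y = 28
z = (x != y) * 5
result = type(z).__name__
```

x is int; y is int; z is int; result = 'int'

'int'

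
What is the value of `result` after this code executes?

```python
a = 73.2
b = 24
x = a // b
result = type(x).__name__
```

a is float; b is int; x is float; result = 'float'

'float'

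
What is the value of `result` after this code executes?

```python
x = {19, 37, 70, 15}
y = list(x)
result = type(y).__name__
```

x is set; y is list; result = 'list'

'list'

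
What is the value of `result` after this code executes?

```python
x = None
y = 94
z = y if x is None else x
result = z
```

x = None; y = 94; z = 94; result = 94

94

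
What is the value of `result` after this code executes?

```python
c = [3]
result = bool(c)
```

c = [3]; result = True

True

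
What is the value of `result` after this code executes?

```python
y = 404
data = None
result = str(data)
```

y = 404; data = None; result = 'None'

'None'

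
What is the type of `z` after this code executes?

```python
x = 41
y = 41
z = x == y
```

Equality comparison returns bool

bool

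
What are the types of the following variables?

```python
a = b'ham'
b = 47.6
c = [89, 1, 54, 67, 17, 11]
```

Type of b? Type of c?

b is assigned a number with a decimal point, so it is a float; c is assigned a list literal (square brackets)

float, list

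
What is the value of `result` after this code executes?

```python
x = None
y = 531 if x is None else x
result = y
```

x = None; y = 531; result = 531

531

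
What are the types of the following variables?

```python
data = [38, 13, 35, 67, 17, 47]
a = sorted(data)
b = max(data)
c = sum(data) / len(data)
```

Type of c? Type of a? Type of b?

int / int = float; sorted() returns list; max of ints returns int

float, list, int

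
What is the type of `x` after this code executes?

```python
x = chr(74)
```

chr() returns str (single char)

str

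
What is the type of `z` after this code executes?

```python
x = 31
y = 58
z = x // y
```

int // int = int

int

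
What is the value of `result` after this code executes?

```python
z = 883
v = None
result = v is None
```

z = 883; v = None; result = True

True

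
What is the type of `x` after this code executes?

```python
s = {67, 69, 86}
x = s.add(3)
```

set.add() returns None (mutates in place)

NoneType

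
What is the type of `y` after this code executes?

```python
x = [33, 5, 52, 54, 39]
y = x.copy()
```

list.copy() returns list

list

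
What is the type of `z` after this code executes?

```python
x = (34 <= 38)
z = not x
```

'not' returns bool

bool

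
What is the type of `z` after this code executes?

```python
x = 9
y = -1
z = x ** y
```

int ** negative = float

float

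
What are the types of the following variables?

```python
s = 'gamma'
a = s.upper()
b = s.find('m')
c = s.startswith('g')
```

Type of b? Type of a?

find() returns int; upper() returns str

int, str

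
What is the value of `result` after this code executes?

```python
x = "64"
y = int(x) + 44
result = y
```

x = '64'; y = 108; result = 108

108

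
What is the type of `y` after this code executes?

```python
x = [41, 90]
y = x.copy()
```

list.copy() returns list

list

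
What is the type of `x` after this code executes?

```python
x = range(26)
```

range() returns a range object

range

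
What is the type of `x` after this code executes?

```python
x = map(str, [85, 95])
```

map() returns a map object

map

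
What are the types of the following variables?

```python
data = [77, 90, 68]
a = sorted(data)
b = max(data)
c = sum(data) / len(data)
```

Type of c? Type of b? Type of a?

int / int = float; max of ints returns int; sorted() returns list

float, int, list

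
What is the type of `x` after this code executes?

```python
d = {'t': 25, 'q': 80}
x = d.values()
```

.values() returns dict_values view

dict_values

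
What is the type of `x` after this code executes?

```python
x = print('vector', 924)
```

print() returns None

NoneType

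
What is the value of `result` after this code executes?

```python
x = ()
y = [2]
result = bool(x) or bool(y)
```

x = (); y = [2]; result = True

True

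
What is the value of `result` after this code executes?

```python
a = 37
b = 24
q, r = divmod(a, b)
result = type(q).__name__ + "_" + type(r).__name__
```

a is int; b is int; q is int; r is int; result = 'int_int'

'int_int'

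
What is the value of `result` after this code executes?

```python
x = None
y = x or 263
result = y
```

x = None; y = 263; result = 263

263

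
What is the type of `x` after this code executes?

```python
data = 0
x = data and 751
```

'and' returns first falsy value (0 is int)

int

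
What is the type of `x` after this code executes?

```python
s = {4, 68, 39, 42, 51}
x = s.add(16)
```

set.add() returns None (mutates in place)

NoneType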